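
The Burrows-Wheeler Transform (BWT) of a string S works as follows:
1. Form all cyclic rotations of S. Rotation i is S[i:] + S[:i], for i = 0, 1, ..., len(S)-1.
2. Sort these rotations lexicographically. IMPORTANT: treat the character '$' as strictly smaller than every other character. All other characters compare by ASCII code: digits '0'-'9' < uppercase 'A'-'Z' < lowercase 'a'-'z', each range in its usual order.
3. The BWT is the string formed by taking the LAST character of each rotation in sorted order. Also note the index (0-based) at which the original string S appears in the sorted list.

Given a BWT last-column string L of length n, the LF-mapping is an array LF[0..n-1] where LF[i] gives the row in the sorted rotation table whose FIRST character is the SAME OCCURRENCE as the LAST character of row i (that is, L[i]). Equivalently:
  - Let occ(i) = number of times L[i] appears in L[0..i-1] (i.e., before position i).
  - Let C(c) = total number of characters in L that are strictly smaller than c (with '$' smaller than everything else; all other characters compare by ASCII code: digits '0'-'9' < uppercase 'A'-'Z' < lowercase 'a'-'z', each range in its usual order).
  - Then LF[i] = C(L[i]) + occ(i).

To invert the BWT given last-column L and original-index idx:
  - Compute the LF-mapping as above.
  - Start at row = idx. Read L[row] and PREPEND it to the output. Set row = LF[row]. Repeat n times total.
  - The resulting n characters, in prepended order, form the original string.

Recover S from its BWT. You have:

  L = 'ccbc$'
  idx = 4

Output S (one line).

Answer: ccbc$

Derivation:
LF mapping: 2 3 1 4 0
Walk LF starting at row 4, prepending L[row]:
  step 1: row=4, L[4]='$', prepend. Next row=LF[4]=0
  step 2: row=0, L[0]='c', prepend. Next row=LF[0]=2
  step 3: row=2, L[2]='b', prepend. Next row=LF[2]=1
  step 4: row=1, L[1]='c', prepend. Next row=LF[1]=3
  step 5: row=3, L[3]='c', prepend. Next row=LF[3]=4
Reversed output: ccbc$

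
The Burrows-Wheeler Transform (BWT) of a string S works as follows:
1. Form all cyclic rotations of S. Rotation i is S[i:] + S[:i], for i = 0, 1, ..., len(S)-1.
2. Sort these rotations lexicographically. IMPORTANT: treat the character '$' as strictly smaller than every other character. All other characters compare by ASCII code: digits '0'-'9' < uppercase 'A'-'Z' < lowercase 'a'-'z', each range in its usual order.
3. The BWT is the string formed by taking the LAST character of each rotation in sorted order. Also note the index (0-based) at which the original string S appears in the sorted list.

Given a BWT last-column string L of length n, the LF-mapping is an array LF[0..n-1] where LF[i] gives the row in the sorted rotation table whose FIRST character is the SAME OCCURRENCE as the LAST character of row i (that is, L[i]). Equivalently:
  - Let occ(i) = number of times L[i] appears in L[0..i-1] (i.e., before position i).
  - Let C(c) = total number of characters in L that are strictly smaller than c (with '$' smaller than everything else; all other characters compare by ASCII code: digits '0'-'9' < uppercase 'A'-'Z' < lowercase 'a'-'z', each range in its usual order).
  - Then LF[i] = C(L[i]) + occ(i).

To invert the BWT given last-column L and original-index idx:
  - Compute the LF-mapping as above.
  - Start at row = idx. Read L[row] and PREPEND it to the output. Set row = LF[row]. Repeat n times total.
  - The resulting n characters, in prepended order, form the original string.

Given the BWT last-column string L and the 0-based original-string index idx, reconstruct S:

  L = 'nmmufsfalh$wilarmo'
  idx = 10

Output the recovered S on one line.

Answer: marshmallowmuffin$

Derivation:
LF mapping: 12 9 10 16 3 15 4 1 7 5 0 17 6 8 2 14 11 13
Walk LF starting at row 10, prepending L[row]:
  step 1: row=10, L[10]='$', prepend. Next row=LF[10]=0
  step 2: row=0, L[0]='n', prepend. Next row=LF[0]=12
  step 3: row=12, L[12]='i', prepend. Next row=LF[12]=6
  step 4: row=6, L[6]='f', prepend. Next row=LF[6]=4
  step 5: row=4, L[4]='f', prepend. Next row=LF[4]=3
  step 6: row=3, L[3]='u', prepend. Next row=LF[3]=16
  step 7: row=16, L[16]='m', prepend. Next row=LF[16]=11
  step 8: row=11, L[11]='w', prepend. Next row=LF[11]=17
  step 9: row=17, L[17]='o', prepend. Next row=LF[17]=13
  step 10: row=13, L[13]='l', prepend. Next row=LF[13]=8
  step 11: row=8, L[8]='l', prepend. Next row=LF[8]=7
  step 12: row=7, L[7]='a', prepend. Next row=LF[7]=1
  step 13: row=1, L[1]='m', prepend. Next row=LF[1]=9
  step 14: row=9, L[9]='h', prepend. Next row=LF[9]=5
  step 15: row=5, L[5]='s', prepend. Next row=LF[5]=15
  step 16: row=15, L[15]='r', prepend. Next row=LF[15]=14
  step 17: row=14, L[14]='a', prepend. Next row=LF[14]=2
  step 18: row=2, L[2]='m', prepend. Next row=LF[2]=10
Reversed output: marshmallowmuffin$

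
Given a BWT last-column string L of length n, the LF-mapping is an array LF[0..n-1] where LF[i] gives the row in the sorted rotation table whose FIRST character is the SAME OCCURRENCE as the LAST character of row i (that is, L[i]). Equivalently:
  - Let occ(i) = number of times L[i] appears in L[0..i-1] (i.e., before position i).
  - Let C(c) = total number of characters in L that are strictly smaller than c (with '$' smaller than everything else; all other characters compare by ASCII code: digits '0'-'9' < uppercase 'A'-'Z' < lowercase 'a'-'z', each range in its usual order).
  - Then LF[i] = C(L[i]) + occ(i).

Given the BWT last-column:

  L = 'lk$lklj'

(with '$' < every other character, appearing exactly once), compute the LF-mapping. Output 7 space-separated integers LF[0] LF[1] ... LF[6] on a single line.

Answer: 4 2 0 5 3 6 1

Derivation:
Char counts: '$':1, 'j':1, 'k':2, 'l':3
C (first-col start): C('$')=0, C('j')=1, C('k')=2, C('l')=4
L[0]='l': occ=0, LF[0]=C('l')+0=4+0=4
L[1]='k': occ=0, LF[1]=C('k')+0=2+0=2
L[2]='$': occ=0, LF[2]=C('$')+0=0+0=0
L[3]='l': occ=1, LF[3]=C('l')+1=4+1=5
L[4]='k': occ=1, LF[4]=C('k')+1=2+1=3
L[5]='l': occ=2, LF[5]=C('l')+2=4+2=6
L[6]='j': occ=0, LF[6]=C('j')+0=1+0=1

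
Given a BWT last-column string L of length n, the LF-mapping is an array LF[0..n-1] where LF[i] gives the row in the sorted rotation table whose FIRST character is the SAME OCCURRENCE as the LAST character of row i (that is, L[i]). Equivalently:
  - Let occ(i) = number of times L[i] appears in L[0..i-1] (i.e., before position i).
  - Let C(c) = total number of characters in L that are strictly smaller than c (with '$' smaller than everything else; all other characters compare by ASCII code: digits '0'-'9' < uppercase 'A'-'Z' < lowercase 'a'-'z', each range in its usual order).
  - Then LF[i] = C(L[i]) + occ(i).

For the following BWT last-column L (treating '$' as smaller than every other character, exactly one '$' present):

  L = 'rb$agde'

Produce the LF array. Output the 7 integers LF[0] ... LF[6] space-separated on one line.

Answer: 6 2 0 1 5 3 4

Derivation:
Char counts: '$':1, 'a':1, 'b':1, 'd':1, 'e':1, 'g':1, 'r':1
C (first-col start): C('$')=0, C('a')=1, C('b')=2, C('d')=3, C('e')=4, C('g')=5, C('r')=6
L[0]='r': occ=0, LF[0]=C('r')+0=6+0=6
L[1]='b': occ=0, LF[1]=C('b')+0=2+0=2
L[2]='$': occ=0, LF[2]=C('$')+0=0+0=0
L[3]='a': occ=0, LF[3]=C('a')+0=1+0=1
L[4]='g': occ=0, LF[4]=C('g')+0=5+0=5
L[5]='d': occ=0, LF[5]=C('d')+0=3+0=3
L[6]='e': occ=0, LF[6]=C('e')+0=4+0=4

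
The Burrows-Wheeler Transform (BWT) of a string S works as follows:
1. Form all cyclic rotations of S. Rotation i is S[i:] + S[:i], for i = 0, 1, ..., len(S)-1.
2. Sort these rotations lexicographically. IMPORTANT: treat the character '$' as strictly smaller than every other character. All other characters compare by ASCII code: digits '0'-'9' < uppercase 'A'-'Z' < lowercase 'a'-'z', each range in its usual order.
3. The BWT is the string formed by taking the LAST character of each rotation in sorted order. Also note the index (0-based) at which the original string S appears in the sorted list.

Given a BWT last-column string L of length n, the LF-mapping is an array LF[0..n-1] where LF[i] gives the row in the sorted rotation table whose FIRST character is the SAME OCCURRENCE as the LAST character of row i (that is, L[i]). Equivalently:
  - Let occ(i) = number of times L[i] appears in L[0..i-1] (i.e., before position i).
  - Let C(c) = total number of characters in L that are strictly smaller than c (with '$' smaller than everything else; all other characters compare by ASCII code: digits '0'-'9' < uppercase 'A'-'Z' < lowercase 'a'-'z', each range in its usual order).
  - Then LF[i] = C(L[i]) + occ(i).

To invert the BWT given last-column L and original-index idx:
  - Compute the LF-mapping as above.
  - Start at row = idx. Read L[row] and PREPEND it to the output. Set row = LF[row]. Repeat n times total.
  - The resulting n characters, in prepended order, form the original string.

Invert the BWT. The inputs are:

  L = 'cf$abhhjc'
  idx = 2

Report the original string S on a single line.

LF mapping: 3 5 0 1 2 6 7 8 4
Walk LF starting at row 2, prepending L[row]:
  step 1: row=2, L[2]='$', prepend. Next row=LF[2]=0
  step 2: row=0, L[0]='c', prepend. Next row=LF[0]=3
  step 3: row=3, L[3]='a', prepend. Next row=LF[3]=1
  step 4: row=1, L[1]='f', prepend. Next row=LF[1]=5
  step 5: row=5, L[5]='h', prepend. Next row=LF[5]=6
  step 6: row=6, L[6]='h', prepend. Next row=LF[6]=7
  step 7: row=7, L[7]='j', prepend. Next row=LF[7]=8
  step 8: row=8, L[8]='c', prepend. Next row=LF[8]=4
  step 9: row=4, L[4]='b', prepend. Next row=LF[4]=2
Reversed output: bcjhhfac$

Answer: bcjhhfac$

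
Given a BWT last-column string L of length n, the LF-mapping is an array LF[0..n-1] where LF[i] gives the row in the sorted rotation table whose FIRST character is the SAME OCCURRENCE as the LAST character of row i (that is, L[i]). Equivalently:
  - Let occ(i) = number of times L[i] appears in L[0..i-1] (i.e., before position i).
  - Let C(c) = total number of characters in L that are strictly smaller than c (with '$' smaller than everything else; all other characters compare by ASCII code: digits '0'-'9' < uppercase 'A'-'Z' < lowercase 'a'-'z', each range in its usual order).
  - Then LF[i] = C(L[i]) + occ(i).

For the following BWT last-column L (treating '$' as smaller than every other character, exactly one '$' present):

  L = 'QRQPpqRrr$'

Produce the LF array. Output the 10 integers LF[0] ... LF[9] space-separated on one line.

Answer: 2 4 3 1 6 7 5 8 9 0

Derivation:
Char counts: '$':1, 'P':1, 'Q':2, 'R':2, 'p':1, 'q':1, 'r':2
C (first-col start): C('$')=0, C('P')=1, C('Q')=2, C('R')=4, C('p')=6, C('q')=7, C('r')=8
L[0]='Q': occ=0, LF[0]=C('Q')+0=2+0=2
L[1]='R': occ=0, LF[1]=C('R')+0=4+0=4
L[2]='Q': occ=1, LF[2]=C('Q')+1=2+1=3
L[3]='P': occ=0, LF[3]=C('P')+0=1+0=1
L[4]='p': occ=0, LF[4]=C('p')+0=6+0=6
L[5]='q': occ=0, LF[5]=C('q')+0=7+0=7
L[6]='R': occ=1, LF[6]=C('R')+1=4+1=5
L[7]='r': occ=0, LF[7]=C('r')+0=8+0=8
L[8]='r': occ=1, LF[8]=C('r')+1=8+1=9
L[9]='$': occ=0, LF[9]=C('$')+0=0+0=0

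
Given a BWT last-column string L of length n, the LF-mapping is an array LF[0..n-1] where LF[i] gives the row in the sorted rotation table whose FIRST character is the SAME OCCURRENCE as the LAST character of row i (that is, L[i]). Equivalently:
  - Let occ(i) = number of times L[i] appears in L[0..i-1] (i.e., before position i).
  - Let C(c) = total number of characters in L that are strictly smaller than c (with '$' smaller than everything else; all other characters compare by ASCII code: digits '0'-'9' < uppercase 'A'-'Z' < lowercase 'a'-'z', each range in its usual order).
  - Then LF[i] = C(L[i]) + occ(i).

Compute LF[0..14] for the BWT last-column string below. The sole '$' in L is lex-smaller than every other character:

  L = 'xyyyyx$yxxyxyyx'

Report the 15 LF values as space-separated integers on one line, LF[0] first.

Answer: 1 7 8 9 10 2 0 11 3 4 12 5 13 14 6

Derivation:
Char counts: '$':1, 'x':6, 'y':8
C (first-col start): C('$')=0, C('x')=1, C('y')=7
L[0]='x': occ=0, LF[0]=C('x')+0=1+0=1
L[1]='y': occ=0, LF[1]=C('y')+0=7+0=7
L[2]='y': occ=1, LF[2]=C('y')+1=7+1=8
L[3]='y': occ=2, LF[3]=C('y')+2=7+2=9
L[4]='y': occ=3, LF[4]=C('y')+3=7+3=10
L[5]='x': occ=1, LF[5]=C('x')+1=1+1=2
L[6]='$': occ=0, LF[6]=C('$')+0=0+0=0
L[7]='y': occ=4, LF[7]=C('y')+4=7+4=11
L[8]='x': occ=2, LF[8]=C('x')+2=1+2=3
L[9]='x': occ=3, LF[9]=C('x')+3=1+3=4
L[10]='y': occ=5, LF[10]=C('y')+5=7+5=12
L[11]='x': occ=4, LF[11]=C('x')+4=1+4=5
L[12]='y': occ=6, LF[12]=C('y')+6=7+6=13
L[13]='y': occ=7, LF[13]=C('y')+7=7+7=14
L[14]='x': occ=5, LF[14]=C('x')+5=1+5=6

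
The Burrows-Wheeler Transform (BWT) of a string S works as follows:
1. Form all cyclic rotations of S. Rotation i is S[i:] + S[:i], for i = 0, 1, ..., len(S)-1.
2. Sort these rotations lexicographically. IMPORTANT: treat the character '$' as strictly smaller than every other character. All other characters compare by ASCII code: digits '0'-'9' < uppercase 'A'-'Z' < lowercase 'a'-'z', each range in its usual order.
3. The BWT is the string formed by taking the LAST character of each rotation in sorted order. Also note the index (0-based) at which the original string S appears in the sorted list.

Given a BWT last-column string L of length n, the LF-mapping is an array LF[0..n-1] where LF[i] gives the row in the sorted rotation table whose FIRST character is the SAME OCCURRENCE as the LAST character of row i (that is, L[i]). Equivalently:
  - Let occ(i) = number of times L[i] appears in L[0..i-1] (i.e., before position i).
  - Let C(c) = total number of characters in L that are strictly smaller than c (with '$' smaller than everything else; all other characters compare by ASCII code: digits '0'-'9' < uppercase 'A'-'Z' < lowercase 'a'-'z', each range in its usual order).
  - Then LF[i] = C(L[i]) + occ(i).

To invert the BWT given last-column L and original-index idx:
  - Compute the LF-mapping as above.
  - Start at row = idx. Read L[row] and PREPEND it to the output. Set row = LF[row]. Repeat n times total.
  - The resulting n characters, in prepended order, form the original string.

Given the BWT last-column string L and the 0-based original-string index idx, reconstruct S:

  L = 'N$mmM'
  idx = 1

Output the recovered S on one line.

LF mapping: 2 0 3 4 1
Walk LF starting at row 1, prepending L[row]:
  step 1: row=1, L[1]='$', prepend. Next row=LF[1]=0
  step 2: row=0, L[0]='N', prepend. Next row=LF[0]=2
  step 3: row=2, L[2]='m', prepend. Next row=LF[2]=3
  step 4: row=3, L[3]='m', prepend. Next row=LF[3]=4
  step 5: row=4, L[4]='M', prepend. Next row=LF[4]=1
Reversed output: MmmN$

Answer: MmmN$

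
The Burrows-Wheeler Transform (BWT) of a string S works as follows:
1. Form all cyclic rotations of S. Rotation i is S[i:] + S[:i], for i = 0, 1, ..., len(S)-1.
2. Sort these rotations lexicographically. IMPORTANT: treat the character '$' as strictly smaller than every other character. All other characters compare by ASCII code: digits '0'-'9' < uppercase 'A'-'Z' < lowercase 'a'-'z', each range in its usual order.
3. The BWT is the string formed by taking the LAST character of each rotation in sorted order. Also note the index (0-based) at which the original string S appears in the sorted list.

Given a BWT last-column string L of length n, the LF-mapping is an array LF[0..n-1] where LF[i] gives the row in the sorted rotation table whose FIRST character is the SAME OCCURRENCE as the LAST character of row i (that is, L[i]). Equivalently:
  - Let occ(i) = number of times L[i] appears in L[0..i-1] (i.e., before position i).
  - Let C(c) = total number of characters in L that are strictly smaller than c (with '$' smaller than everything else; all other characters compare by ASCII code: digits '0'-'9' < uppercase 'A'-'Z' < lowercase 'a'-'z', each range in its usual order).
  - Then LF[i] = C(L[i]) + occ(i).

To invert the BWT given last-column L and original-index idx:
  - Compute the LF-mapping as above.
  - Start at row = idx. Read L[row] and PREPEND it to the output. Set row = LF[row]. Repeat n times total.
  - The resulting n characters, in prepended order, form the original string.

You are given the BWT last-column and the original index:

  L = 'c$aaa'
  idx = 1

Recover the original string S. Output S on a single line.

Answer: aaac$

Derivation:
LF mapping: 4 0 1 2 3
Walk LF starting at row 1, prepending L[row]:
  step 1: row=1, L[1]='$', prepend. Next row=LF[1]=0
  step 2: row=0, L[0]='c', prepend. Next row=LF[0]=4
  step 3: row=4, L[4]='a', prepend. Next row=LF[4]=3
  step 4: row=3, L[3]='a', prepend. Next row=LF[3]=2
  step 5: row=2, L[2]='a', prepend. Next row=LF[2]=1
Reversed output: aaac$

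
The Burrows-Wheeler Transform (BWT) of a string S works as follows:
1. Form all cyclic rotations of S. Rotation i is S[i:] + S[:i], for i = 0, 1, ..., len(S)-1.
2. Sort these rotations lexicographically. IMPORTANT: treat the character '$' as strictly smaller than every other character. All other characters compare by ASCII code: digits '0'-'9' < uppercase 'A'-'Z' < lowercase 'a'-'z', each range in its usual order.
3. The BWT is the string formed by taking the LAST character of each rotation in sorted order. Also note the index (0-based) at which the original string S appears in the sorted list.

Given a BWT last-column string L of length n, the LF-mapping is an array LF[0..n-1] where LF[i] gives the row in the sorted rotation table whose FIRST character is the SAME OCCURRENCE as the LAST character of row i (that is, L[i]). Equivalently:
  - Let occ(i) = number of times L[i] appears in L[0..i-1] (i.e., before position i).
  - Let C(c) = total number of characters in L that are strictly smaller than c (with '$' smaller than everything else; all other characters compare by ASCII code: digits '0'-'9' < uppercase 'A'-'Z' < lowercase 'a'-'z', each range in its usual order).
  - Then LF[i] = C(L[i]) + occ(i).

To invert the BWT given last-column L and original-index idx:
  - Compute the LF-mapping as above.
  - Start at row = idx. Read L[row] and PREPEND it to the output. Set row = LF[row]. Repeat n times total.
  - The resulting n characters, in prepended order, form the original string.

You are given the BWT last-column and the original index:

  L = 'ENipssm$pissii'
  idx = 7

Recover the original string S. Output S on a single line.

Answer: mississippiNE$

Derivation:
LF mapping: 1 2 3 8 10 11 7 0 9 4 12 13 5 6
Walk LF starting at row 7, prepending L[row]:
  step 1: row=7, L[7]='$', prepend. Next row=LF[7]=0
  step 2: row=0, L[0]='E', prepend. Next row=LF[0]=1
  step 3: row=1, L[1]='N', prepend. Next row=LF[1]=2
  step 4: row=2, L[2]='i', prepend. Next row=LF[2]=3
  step 5: row=3, L[3]='p', prepend. Next row=LF[3]=8
  step 6: row=8, L[8]='p', prepend. Next row=LF[8]=9
  step 7: row=9, L[9]='i', prepend. Next row=LF[9]=4
  step 8: row=4, L[4]='s', prepend. Next row=LF[4]=10
  step 9: row=10, L[10]='s', prepend. Next row=LF[10]=12
  step 10: row=12, L[12]='i', prepend. Next row=LF[12]=5
  step 11: row=5, L[5]='s', prepend. Next row=LF[5]=11
  step 12: row=11, L[11]='s', prepend. Next row=LF[11]=13
  step 13: row=13, L[13]='i', prepend. Next row=LF[13]=6
  step 14: row=6, L[6]='m', prepend. Next row=LF[6]=7
Reversed output: mississippiNE$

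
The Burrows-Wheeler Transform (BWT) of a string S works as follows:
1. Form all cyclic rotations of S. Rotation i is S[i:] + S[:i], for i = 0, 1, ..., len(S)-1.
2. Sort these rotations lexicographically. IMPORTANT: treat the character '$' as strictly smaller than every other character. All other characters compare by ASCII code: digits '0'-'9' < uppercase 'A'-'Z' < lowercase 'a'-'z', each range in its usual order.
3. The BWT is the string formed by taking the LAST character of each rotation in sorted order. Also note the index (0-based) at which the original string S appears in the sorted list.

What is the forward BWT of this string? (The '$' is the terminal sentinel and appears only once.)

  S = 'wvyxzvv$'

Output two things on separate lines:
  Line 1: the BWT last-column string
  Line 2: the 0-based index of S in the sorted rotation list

All 8 rotations (rotation i = S[i:]+S[:i]):
  rot[0] = wvyxzvv$
  rot[1] = vyxzvv$w
  rot[2] = yxzvv$wv
  rot[3] = xzvv$wvy
  rot[4] = zvv$wvyx
  rot[5] = vv$wvyxz
  rot[6] = v$wvyxzv
  rot[7] = $wvyxzvv
Sorted (with $ < everything):
  sorted[0] = $wvyxzvv  (last char: 'v')
  sorted[1] = v$wvyxzv  (last char: 'v')
  sorted[2] = vv$wvyxz  (last char: 'z')
  sorted[3] = vyxzvv$w  (last char: 'w')
  sorted[4] = wvyxzvv$  (last char: '$')
  sorted[5] = xzvv$wvy  (last char: 'y')
  sorted[6] = yxzvv$wv  (last char: 'v')
  sorted[7] = zvv$wvyx  (last char: 'x')
Last column: vvzw$yvx
Original string S is at sorted index 4

Answer: vvzw$yvx
4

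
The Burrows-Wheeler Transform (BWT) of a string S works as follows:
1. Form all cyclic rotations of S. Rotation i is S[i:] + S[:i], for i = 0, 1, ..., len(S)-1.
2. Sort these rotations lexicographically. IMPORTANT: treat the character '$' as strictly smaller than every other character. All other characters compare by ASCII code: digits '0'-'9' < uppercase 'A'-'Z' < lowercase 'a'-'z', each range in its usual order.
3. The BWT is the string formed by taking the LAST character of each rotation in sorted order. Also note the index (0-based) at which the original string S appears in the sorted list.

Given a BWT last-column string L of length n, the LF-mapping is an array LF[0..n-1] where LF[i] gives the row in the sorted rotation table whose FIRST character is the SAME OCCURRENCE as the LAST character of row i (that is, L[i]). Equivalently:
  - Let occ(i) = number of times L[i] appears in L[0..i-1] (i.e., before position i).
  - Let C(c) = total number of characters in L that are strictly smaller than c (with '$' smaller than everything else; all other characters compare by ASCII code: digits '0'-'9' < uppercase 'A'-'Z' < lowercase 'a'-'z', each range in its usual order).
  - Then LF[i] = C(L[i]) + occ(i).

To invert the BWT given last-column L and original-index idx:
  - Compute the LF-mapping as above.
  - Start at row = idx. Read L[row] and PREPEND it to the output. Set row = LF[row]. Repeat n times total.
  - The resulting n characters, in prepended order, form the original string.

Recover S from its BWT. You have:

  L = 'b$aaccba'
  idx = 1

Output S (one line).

LF mapping: 4 0 1 2 6 7 5 3
Walk LF starting at row 1, prepending L[row]:
  step 1: row=1, L[1]='$', prepend. Next row=LF[1]=0
  step 2: row=0, L[0]='b', prepend. Next row=LF[0]=4
  step 3: row=4, L[4]='c', prepend. Next row=LF[4]=6
  step 4: row=6, L[6]='b', prepend. Next row=LF[6]=5
  step 5: row=5, L[5]='c', prepend. Next row=LF[5]=7
  step 6: row=7, L[7]='a', prepend. Next row=LF[7]=3
  step 7: row=3, L[3]='a', prepend. Next row=LF[3]=2
  step 8: row=2, L[2]='a', prepend. Next row=LF[2]=1
Reversed output: aaacbcb$

Answer: aaacbcb$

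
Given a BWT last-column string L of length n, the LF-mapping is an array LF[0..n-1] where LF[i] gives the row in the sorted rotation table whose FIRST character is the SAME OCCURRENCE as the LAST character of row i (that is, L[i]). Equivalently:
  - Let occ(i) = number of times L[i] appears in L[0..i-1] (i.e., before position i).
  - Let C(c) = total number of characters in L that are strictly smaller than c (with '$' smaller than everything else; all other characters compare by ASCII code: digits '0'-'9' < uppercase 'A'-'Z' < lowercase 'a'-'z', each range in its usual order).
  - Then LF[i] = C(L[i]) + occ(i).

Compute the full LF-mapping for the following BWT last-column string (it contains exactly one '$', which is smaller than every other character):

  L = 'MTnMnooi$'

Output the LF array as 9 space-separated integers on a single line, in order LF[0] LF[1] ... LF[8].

Char counts: '$':1, 'M':2, 'T':1, 'i':1, 'n':2, 'o':2
C (first-col start): C('$')=0, C('M')=1, C('T')=3, C('i')=4, C('n')=5, C('o')=7
L[0]='M': occ=0, LF[0]=C('M')+0=1+0=1
L[1]='T': occ=0, LF[1]=C('T')+0=3+0=3
L[2]='n': occ=0, LF[2]=C('n')+0=5+0=5
L[3]='M': occ=1, LF[3]=C('M')+1=1+1=2
L[4]='n': occ=1, LF[4]=C('n')+1=5+1=6
L[5]='o': occ=0, LF[5]=C('o')+0=7+0=7
L[6]='o': occ=1, LF[6]=C('o')+1=7+1=8
L[7]='i': occ=0, LF[7]=C('i')+0=4+0=4
L[8]='$': occ=0, LF[8]=C('$')+0=0+0=0

Answer: 1 3 5 2 6 7 8 4 0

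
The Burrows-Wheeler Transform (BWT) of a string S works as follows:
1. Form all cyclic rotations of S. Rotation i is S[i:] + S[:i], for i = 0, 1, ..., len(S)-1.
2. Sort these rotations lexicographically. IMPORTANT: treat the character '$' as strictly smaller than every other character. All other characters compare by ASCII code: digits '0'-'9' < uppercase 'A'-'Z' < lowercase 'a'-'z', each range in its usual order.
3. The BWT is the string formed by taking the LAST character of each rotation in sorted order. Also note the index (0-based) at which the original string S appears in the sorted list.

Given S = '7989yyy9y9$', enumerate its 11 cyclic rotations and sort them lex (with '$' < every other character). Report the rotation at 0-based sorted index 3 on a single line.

Answer: 9$7989yyy9y

Derivation:
All 11 rotations (rotation i = S[i:]+S[:i]):
  rot[0] = 7989yyy9y9$
  rot[1] = 989yyy9y9$7
  rot[2] = 89yyy9y9$79
  rot[3] = 9yyy9y9$798
  rot[4] = yyy9y9$7989
  rot[5] = yy9y9$7989y
  rot[6] = y9y9$7989yy
  rot[7] = 9y9$7989yyy
  rot[8] = y9$7989yyy9
  rot[9] = 9$7989yyy9y
  rot[10] = $7989yyy9y9
Sorted (with $ < everything):
  sorted[0] = $7989yyy9y9
  sorted[1] = 7989yyy9y9$
  sorted[2] = 89yyy9y9$79
  sorted[3] = 9$7989yyy9y
  sorted[4] = 989yyy9y9$7
  sorted[5] = 9y9$7989yyy
  sorted[6] = 9yyy9y9$798
  sorted[7] = y9$7989yyy9
  sorted[8] = y9y9$7989yy
  sorted[9] = yy9y9$7989y
  sorted[10] = yyy9y9$7989
sorted[3] = 9$7989yyy9y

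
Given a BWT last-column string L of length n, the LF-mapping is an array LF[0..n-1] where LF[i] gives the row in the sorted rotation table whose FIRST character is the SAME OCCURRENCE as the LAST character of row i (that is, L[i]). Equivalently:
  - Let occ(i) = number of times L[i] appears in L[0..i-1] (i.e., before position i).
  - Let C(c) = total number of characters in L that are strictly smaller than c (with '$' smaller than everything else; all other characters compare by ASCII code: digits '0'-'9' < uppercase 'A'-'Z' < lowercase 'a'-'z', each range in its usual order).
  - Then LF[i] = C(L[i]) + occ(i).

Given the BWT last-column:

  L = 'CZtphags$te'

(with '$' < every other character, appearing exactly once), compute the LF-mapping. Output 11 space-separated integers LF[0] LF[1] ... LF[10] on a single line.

Char counts: '$':1, 'C':1, 'Z':1, 'a':1, 'e':1, 'g':1, 'h':1, 'p':1, 's':1, 't':2
C (first-col start): C('$')=0, C('C')=1, C('Z')=2, C('a')=3, C('e')=4, C('g')=5, C('h')=6, C('p')=7, C('s')=8, C('t')=9
L[0]='C': occ=0, LF[0]=C('C')+0=1+0=1
L[1]='Z': occ=0, LF[1]=C('Z')+0=2+0=2
L[2]='t': occ=0, LF[2]=C('t')+0=9+0=9
L[3]='p': occ=0, LF[3]=C('p')+0=7+0=7
L[4]='h': occ=0, LF[4]=C('h')+0=6+0=6
L[5]='a': occ=0, LF[5]=C('a')+0=3+0=3
L[6]='g': occ=0, LF[6]=C('g')+0=5+0=5
L[7]='s': occ=0, LF[7]=C('s')+0=8+0=8
L[8]='$': occ=0, LF[8]=C('$')+0=0+0=0
L[9]='t': occ=1, LF[9]=C('t')+1=9+1=10
L[10]='e': occ=0, LF[10]=C('e')+0=4+0=4

Answer: 1 2 9 7 6 3 5 8 0 10 4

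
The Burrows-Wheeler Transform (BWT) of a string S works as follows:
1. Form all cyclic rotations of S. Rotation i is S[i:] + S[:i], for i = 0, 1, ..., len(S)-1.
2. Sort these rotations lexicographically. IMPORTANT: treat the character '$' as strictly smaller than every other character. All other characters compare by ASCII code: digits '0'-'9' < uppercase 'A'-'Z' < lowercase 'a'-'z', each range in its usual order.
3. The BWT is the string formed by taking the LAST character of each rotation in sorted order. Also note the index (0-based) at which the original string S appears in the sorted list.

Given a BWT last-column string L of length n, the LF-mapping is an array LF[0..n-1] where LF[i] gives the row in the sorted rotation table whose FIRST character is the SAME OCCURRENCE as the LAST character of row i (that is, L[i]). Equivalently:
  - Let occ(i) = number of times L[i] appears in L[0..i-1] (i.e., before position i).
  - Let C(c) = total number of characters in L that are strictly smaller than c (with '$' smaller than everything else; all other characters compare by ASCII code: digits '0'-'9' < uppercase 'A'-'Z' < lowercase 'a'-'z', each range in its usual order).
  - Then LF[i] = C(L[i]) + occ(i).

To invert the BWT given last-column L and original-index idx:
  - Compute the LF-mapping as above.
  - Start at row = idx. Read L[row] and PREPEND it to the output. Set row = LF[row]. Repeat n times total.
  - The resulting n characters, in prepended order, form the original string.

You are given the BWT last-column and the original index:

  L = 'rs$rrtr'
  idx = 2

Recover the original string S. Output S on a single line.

Answer: rrrtsr$

Derivation:
LF mapping: 1 5 0 2 3 6 4
Walk LF starting at row 2, prepending L[row]:
  step 1: row=2, L[2]='$', prepend. Next row=LF[2]=0
  step 2: row=0, L[0]='r', prepend. Next row=LF[0]=1
  step 3: row=1, L[1]='s', prepend. Next row=LF[1]=5
  step 4: row=5, L[5]='t', prepend. Next row=LF[5]=6
  step 5: row=6, L[6]='r', prepend. Next row=LF[6]=4
  step 6: row=4, L[4]='r', prepend. Next row=LF[4]=3
  step 7: row=3, L[3]='r', prepend. Next row=LF[3]=2
Reversed output: rrrtsr$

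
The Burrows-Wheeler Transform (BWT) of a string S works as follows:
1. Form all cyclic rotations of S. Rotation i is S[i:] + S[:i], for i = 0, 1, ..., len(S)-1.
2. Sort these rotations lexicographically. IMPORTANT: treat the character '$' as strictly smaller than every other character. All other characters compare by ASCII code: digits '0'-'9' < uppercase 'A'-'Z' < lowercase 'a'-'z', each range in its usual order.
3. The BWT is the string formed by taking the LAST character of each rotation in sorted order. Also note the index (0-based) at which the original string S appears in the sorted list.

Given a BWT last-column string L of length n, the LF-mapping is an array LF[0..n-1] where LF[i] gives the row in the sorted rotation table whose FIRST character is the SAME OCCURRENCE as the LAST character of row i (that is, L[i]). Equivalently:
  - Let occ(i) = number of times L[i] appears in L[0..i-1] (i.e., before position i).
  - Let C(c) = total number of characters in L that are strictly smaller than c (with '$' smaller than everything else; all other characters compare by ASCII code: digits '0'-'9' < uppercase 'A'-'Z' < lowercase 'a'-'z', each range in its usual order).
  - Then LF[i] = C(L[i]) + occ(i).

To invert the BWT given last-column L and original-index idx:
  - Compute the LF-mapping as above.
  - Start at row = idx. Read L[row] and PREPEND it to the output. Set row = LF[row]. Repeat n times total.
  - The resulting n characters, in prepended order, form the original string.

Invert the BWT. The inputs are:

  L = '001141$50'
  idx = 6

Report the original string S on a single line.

Answer: 11054100$

Derivation:
LF mapping: 1 2 4 5 7 6 0 8 3
Walk LF starting at row 6, prepending L[row]:
  step 1: row=6, L[6]='$', prepend. Next row=LF[6]=0
  step 2: row=0, L[0]='0', prepend. Next row=LF[0]=1
  step 3: row=1, L[1]='0', prepend. Next row=LF[1]=2
  step 4: row=2, L[2]='1', prepend. Next row=LF[2]=4
  step 5: row=4, L[4]='4', prepend. Next row=LF[4]=7
  step 6: row=7, L[7]='5', prepend. Next row=LF[7]=8
  step 7: row=8, L[8]='0', prepend. Next row=LF[8]=3
  step 8: row=3, L[3]='1', prepend. Next row=LF[3]=5
  step 9: row=5, L[5]='1', prepend. Next row=LF[5]=6
Reversed output: 11054100$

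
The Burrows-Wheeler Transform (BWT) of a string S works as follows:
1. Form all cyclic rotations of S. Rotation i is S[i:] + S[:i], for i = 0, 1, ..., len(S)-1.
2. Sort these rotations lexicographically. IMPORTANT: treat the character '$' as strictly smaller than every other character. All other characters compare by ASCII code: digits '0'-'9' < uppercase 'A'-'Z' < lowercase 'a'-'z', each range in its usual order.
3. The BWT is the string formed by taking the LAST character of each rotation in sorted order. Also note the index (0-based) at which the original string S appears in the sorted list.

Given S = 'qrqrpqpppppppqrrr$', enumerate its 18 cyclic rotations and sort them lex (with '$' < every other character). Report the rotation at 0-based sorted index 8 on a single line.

Answer: pqrrr$qrqrpqpppppp

Derivation:
All 18 rotations (rotation i = S[i:]+S[:i]):
  rot[0] = qrqrpqpppppppqrrr$
  rot[1] = rqrpqpppppppqrrr$q
  rot[2] = qrpqpppppppqrrr$qr
  rot[3] = rpqpppppppqrrr$qrq
  rot[4] = pqpppppppqrrr$qrqr
  rot[5] = qpppppppqrrr$qrqrp
  rot[6] = pppppppqrrr$qrqrpq
  rot[7] = ppppppqrrr$qrqrpqp
  rot[8] = pppppqrrr$qrqrpqpp
  rot[9] = ppppqrrr$qrqrpqppp
  rot[10] = pppqrrr$qrqrpqpppp
  rot[11] = ppqrrr$qrqrpqppppp
  rot[12] = pqrrr$qrqrpqpppppp
  rot[13] = qrrr$qrqrpqppppppp
  rot[14] = rrr$qrqrpqpppppppq
  rot[15] = rr$qrqrpqpppppppqr
  rot[16] = r$qrqrpqpppppppqrr
  rot[17] = $qrqrpqpppppppqrrr
Sorted (with $ < everything):
  sorted[0] = $qrqrpqpppppppqrrr
  sorted[1] = pppppppqrrr$qrqrpq
  sorted[2] = ppppppqrrr$qrqrpqp
  sorted[3] = pppppqrrr$qrqrpqpp
  sorted[4] = ppppqrrr$qrqrpqppp
  sorted[5] = pppqrrr$qrqrpqpppp
  sorted[6] = ppqrrr$qrqrpqppppp
  sorted[7] = pqpppppppqrrr$qrqr
  sorted[8] = pqrrr$qrqrpqpppppp
  sorted[9] = qpppppppqrrr$qrqrp
  sorted[10] = qrpqpppppppqrrr$qr
  sorted[11] = qrqrpqpppppppqrrr$
  sorted[12] = qrrr$qrqrpqppppppp
  sorted[13] = r$qrqrpqpppppppqrr
  sorted[14] = rpqpppppppqrrr$qrq
  sorted[15] = rqrpqpppppppqrrr$q
  sorted[16] = rr$qrqrpqpppppppqr
  sorted[17] = rrr$qrqrpqpppppppq
sorted[8] = pqrrr$qrqrpqpppppp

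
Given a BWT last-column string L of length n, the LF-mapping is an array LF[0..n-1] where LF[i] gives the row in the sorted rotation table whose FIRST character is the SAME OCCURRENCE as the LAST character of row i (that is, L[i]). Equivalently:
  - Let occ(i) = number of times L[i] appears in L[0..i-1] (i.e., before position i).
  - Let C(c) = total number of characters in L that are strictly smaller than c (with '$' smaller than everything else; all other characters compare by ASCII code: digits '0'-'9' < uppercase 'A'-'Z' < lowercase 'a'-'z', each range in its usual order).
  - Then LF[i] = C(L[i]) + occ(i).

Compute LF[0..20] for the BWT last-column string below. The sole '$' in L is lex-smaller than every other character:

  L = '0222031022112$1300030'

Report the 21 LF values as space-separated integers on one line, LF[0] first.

Char counts: '$':1, '0':7, '1':4, '2':6, '3':3
C (first-col start): C('$')=0, C('0')=1, C('1')=8, C('2')=12, C('3')=18
L[0]='0': occ=0, LF[0]=C('0')+0=1+0=1
L[1]='2': occ=0, LF[1]=C('2')+0=12+0=12
L[2]='2': occ=1, LF[2]=C('2')+1=12+1=13
L[3]='2': occ=2, LF[3]=C('2')+2=12+2=14
L[4]='0': occ=1, LF[4]=C('0')+1=1+1=2
L[5]='3': occ=0, LF[5]=C('3')+0=18+0=18
L[6]='1': occ=0, LF[6]=C('1')+0=8+0=8
L[7]='0': occ=2, LF[7]=C('0')+2=1+2=3
L[8]='2': occ=3, LF[8]=C('2')+3=12+3=15
L[9]='2': occ=4, LF[9]=C('2')+4=12+4=16
L[10]='1': occ=1, LF[10]=C('1')+1=8+1=9
L[11]='1': occ=2, LF[11]=C('1')+2=8+2=10
L[12]='2': occ=5, LF[12]=C('2')+5=12+5=17
L[13]='$': occ=0, LF[13]=C('$')+0=0+0=0
L[14]='1': occ=3, LF[14]=C('1')+3=8+3=11
L[15]='3': occ=1, LF[15]=C('3')+1=18+1=19
L[16]='0': occ=3, LF[16]=C('0')+3=1+3=4
L[17]='0': occ=4, LF[17]=C('0')+4=1+4=5
L[18]='0': occ=5, LF[18]=C('0')+5=1+5=6
L[19]='3': occ=2, LF[19]=C('3')+2=18+2=20
L[20]='0': occ=6, LF[20]=C('0')+6=1+6=7

Answer: 1 12 13 14 2 18 8 3 15 16 9 10 17 0 11 19 4 5 6 20 7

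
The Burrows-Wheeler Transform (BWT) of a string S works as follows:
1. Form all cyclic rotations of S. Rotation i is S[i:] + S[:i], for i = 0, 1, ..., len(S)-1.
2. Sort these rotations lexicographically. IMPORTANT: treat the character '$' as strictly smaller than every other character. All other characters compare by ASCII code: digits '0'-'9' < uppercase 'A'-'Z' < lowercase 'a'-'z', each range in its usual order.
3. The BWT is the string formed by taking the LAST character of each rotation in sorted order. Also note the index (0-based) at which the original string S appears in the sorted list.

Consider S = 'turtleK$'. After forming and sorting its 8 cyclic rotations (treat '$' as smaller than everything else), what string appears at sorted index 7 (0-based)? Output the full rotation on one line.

All 8 rotations (rotation i = S[i:]+S[:i]):
  rot[0] = turtleK$
  rot[1] = urtleK$t
  rot[2] = rtleK$tu
  rot[3] = tleK$tur
  rot[4] = leK$turt
  rot[5] = eK$turtl
  rot[6] = K$turtle
  rot[7] = $turtleK
Sorted (with $ < everything):
  sorted[0] = $turtleK
  sorted[1] = K$turtle
  sorted[2] = eK$turtl
  sorted[3] = leK$turt
  sorted[4] = rtleK$tu
  sorted[5] = tleK$tur
  sorted[6] = turtleK$
  sorted[7] = urtleK$t
sorted[7] = urtleK$t

Answer: urtleK$t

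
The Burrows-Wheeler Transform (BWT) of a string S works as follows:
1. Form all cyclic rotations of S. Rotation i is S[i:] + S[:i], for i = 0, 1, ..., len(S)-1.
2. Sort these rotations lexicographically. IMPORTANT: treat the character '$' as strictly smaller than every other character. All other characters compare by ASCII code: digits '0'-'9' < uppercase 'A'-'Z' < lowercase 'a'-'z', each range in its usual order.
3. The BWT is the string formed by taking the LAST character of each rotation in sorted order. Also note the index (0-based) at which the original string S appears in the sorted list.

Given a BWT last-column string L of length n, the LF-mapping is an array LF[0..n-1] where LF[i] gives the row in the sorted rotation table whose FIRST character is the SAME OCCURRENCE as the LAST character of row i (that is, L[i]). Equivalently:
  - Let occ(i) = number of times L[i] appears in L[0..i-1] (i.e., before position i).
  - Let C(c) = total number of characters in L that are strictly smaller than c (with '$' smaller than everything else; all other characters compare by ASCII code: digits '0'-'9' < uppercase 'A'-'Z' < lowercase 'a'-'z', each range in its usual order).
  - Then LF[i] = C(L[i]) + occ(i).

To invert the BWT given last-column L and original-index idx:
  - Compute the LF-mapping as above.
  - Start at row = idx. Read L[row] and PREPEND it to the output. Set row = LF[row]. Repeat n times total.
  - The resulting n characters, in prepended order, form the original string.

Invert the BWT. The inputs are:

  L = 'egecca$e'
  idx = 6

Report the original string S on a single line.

Answer: egaecce$

Derivation:
LF mapping: 4 7 5 2 3 1 0 6
Walk LF starting at row 6, prepending L[row]:
  step 1: row=6, L[6]='$', prepend. Next row=LF[6]=0
  step 2: row=0, L[0]='e', prepend. Next row=LF[0]=4
  step 3: row=4, L[4]='c', prepend. Next row=LF[4]=3
  step 4: row=3, L[3]='c', prepend. Next row=LF[3]=2
  step 5: row=2, L[2]='e', prepend. Next row=LF[2]=5
  step 6: row=5, L[5]='a', prepend. Next row=LF[5]=1
  step 7: row=1, L[1]='g', prepend. Next row=LF[1]=7
  step 8: row=7, L[7]='e', prepend. Next row=LF[7]=6
Reversed output: egaecce$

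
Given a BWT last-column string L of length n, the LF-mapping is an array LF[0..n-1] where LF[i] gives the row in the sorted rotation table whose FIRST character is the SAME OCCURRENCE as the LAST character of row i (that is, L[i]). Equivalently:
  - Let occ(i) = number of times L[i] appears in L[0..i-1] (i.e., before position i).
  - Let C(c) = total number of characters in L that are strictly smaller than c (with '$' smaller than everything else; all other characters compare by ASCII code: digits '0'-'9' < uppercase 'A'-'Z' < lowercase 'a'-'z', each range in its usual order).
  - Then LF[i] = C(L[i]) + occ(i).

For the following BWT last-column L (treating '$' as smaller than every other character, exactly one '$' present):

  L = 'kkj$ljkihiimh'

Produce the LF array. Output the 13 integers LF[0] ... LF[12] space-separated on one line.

Answer: 8 9 6 0 11 7 10 3 1 4 5 12 2

Derivation:
Char counts: '$':1, 'h':2, 'i':3, 'j':2, 'k':3, 'l':1, 'm':1
C (first-col start): C('$')=0, C('h')=1, C('i')=3, C('j')=6, C('k')=8, C('l')=11, C('m')=12
L[0]='k': occ=0, LF[0]=C('k')+0=8+0=8
L[1]='k': occ=1, LF[1]=C('k')+1=8+1=9
L[2]='j': occ=0, LF[2]=C('j')+0=6+0=6
L[3]='$': occ=0, LF[3]=C('$')+0=0+0=0
L[4]='l': occ=0, LF[4]=C('l')+0=11+0=11
L[5]='j': occ=1, LF[5]=C('j')+1=6+1=7
L[6]='k': occ=2, LF[6]=C('k')+2=8+2=10
L[7]='i': occ=0, LF[7]=C('i')+0=3+0=3
L[8]='h': occ=0, LF[8]=C('h')+0=1+0=1
L[9]='i': occ=1, LF[9]=C('i')+1=3+1=4
L[10]='i': occ=2, LF[10]=C('i')+2=3+2=5
L[11]='m': occ=0, LF[11]=C('m')+0=12+0=12
L[12]='h': occ=1, LF[12]=C('h')+1=1+1=2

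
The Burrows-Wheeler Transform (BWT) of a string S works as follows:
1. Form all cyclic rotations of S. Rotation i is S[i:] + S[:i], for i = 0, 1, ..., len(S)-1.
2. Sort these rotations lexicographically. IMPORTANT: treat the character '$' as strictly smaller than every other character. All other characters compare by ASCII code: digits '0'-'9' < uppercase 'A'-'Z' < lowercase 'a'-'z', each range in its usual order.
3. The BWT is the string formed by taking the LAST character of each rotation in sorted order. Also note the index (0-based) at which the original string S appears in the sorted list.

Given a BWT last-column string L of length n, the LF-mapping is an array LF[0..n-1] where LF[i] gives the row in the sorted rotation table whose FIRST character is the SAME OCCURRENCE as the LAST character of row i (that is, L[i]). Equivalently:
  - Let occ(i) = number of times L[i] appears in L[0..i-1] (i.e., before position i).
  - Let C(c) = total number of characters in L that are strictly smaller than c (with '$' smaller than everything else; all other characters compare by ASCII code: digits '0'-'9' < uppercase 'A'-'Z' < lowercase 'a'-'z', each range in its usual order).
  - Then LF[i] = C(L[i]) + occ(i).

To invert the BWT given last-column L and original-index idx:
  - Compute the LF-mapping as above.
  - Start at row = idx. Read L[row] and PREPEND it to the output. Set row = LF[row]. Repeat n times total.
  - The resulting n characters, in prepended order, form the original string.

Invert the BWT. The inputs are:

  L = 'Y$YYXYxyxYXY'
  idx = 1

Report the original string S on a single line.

Answer: XYXxYyYxYYY$

Derivation:
LF mapping: 3 0 4 5 1 6 9 11 10 7 2 8
Walk LF starting at row 1, prepending L[row]:
  step 1: row=1, L[1]='$', prepend. Next row=LF[1]=0
  step 2: row=0, L[0]='Y', prepend. Next row=LF[0]=3
  step 3: row=3, L[3]='Y', prepend. Next row=LF[3]=5
  step 4: row=5, L[5]='Y', prepend. Next row=LF[5]=6
  step 5: row=6, L[6]='x', prepend. Next row=LF[6]=9
  step 6: row=9, L[9]='Y', prepend. Next row=LF[9]=7
  step 7: row=7, L[7]='y', prepend. Next row=LF[7]=11
  step 8: row=11, L[11]='Y', prepend. Next row=LF[11]=8
  step 9: row=8, L[8]='x', prepend. Next row=LF[8]=10
  step 10: row=10, L[10]='X', prepend. Next row=LF[10]=2
  step 11: row=2, L[2]='Y', prepend. Next row=LF[2]=4
  step 12: row=4, L[4]='X', prepend. Next row=LF[4]=1
Reversed output: XYXxYyYxYYY$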